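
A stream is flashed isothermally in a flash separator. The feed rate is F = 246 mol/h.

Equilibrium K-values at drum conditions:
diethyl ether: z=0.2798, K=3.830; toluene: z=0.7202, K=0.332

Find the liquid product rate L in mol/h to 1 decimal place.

L = 205.6 mol/h

Let ψ = V/F and solve Σ zᵢ(Kᵢ−1)/(1+ψ(Kᵢ−1)) = 0.
g(0) = ΣzᵢKᵢ − 1 = 0.3107 and g(1) = 1 − Σzᵢ/Kᵢ = -1.2423, so a root lies in (0, 1).
Binary case is linear: z₁(K₁−1)(1+ψ(K₂−1)) + z₂(K₂−1)(1+ψ(K₁−1)) = 0
⇒ ψ = [z₁(K₁−1)+z₂(K₂−1)] / [−(K₁−1)(K₂−1)] = 0.31074/1.89044 = 0.1644
Then V = ψ·F = 0.1644·246 = 40.4 mol/h and L = F − V = 205.6 mol/h.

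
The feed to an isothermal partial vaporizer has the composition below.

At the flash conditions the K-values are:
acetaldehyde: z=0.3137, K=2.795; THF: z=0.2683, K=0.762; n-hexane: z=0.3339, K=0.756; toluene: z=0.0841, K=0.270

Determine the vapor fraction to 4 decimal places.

Let ψ = V/F and solve Σ zᵢ(Kᵢ−1)/(1+ψ(Kᵢ−1)) = 0.
Feasibility: ΣzᵢKᵢ = 1.3564, Σzᵢ/Kᵢ = 1.2175 — both > 1, two phases present.
Iterate (Newton) starting at ψ = 0.43:
  ψ = 0.4300: g = 0.06616, g' = -0.4608 → ψ = 0.5736
  ψ = 0.5736: g = 0.00315, g' = -0.4253 → ψ = 0.5810
Converged at ψ = 0.5810.

ψ = 0.5810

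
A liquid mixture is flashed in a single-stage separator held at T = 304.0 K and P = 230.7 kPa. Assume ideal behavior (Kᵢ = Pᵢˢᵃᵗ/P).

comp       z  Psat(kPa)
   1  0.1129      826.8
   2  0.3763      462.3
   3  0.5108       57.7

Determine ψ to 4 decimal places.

ψ = 0.2582

Raoult's law: Kᵢ = Pᵢˢᵃᵗ/P = Pᵢˢᵃᵗ/230.7.
  K_1 = 826.8/230.7 = 3.583875, K_2 = 462.3/230.7 = 2.003901, K_3 = 57.7/230.7 = 0.250108
Rachford–Rice: g(ψ) = Σ zᵢ(Kᵢ−1)/(1+ψ(Kᵢ−1)) = 0.
Feasibility: ΣzᵢKᵢ = 1.2864, Σzᵢ/Kᵢ = 2.2616 — both > 1, two phases present.
Newton iteration, ψ⁰ = 0.5:
  ψ = 0.5000: g = -0.23402, g' = -1.0468 → ψ = 0.2764
  ψ = 0.2764: g = -0.01735, g' = -0.9460 → ψ = 0.2581
  ψ = 0.2581: g = 0.00005, g' = -0.9522 → ψ = 0.2582
Converged at ψ = 0.2582.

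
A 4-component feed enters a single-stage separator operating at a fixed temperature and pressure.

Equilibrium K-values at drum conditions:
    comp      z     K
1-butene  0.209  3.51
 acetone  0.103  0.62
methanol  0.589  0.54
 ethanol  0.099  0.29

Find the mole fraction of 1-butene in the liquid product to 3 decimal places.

Let ψ = V/F and solve Σ zᵢ(Kᵢ−1)/(1+ψ(Kᵢ−1)) = 0.
Feasibility: ΣzᵢKᵢ = 1.144, Σzᵢ/Kᵢ = 1.658 — both > 1, two phases present.
Newton iteration, ψ⁰ = 0.5:
  ψ = 0.500: g = -0.2765, g' = -0.612 → ψ = 0.048
  ψ = 0.048: g = 0.0785, g' = -1.248 → ψ = 0.111
  ψ = 0.111: g = 0.0077, g' = -1.019 → ψ = 0.118
  ψ = 0.118: g = 0.0001, g' = -0.998 → ψ = 0.119
Converged at ψ = 0.119.
Compositions from xᵢ = zᵢ/(1+ψ(Kᵢ−1)), yᵢ = Kᵢxᵢ:
  1-butene: x = 0.161, y = 0.565
  acetone: x = 0.108, y = 0.067
  methanol: x = 0.623, y = 0.336
  ethanol: x = 0.108, y = 0.031

x_1-butene = 0.161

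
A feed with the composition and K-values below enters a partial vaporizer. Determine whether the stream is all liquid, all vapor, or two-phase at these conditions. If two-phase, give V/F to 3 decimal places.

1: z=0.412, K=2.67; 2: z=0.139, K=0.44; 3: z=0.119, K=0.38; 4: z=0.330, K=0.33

ΣzᵢKᵢ = 1.315; Σzᵢ/Kᵢ = 1.783.
Both exceed 1, so a two-phase solution exists.
Rachford–Rice: g(ψ) = Σ zᵢ(Kᵢ−1)/(1+ψ(Kᵢ−1)) = 0.
Iterate (Newton) starting at ψ = 0.36:
  ψ = 0.360: g = -0.0542, g' = -0.850 → ψ = 0.296
  ψ = 0.296: g = 0.0007, g' = -0.876 → ψ = 0.297
Converged at ψ = 0.297.

two-phase, V/F = 0.297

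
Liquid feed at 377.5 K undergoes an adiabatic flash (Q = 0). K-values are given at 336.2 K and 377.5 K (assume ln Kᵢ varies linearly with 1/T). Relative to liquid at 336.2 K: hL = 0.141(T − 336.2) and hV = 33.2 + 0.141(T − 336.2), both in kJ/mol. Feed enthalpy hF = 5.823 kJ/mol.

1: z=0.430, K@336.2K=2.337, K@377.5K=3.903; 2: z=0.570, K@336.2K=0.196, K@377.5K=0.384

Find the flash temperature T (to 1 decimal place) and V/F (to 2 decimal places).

T = 340.3 K, V/F = 0.16

Adiabatic flash: solve Rachford–Rice at each trial T, then check hF = ψ·hV(T) + (1−ψ)·hL(T).
  T = 336.2 K: K = (2.337, 0.196), RR gives ψ = 0.108, H_out = 3.602 kJ/mol
  T = 377.5 K: K = (3.903, 0.384), RR gives ψ = 0.502, H_out = 22.480 kJ/mol
  T = 356.9 K: K = (3.067, 0.280), RR gives ψ = 0.321, H_out = 13.591 kJ/mol
  T = 346.5 K: K = (2.686, 0.235), RR gives ψ = 0.224, H_out = 8.900 kJ/mol
  T = 341.4 K: K = (2.510, 0.215), RR gives ψ = 0.170, H_out = 6.392 kJ/mol
  T = 338.8 K: K = (2.423, 0.205), RR gives ψ = 0.141, H_out = 5.032 kJ/mol
  T = 340.1 K: K = (2.466, 0.210), RR gives ψ = 0.156, H_out = 5.720 kJ/mol
Linear interpolation between T = 340.1 (H_out = 5.720) and T = 341.4 (H_out = 6.392) on hF = 5.823 gives T ≈ 340.3 K, at which ψ = 0.16.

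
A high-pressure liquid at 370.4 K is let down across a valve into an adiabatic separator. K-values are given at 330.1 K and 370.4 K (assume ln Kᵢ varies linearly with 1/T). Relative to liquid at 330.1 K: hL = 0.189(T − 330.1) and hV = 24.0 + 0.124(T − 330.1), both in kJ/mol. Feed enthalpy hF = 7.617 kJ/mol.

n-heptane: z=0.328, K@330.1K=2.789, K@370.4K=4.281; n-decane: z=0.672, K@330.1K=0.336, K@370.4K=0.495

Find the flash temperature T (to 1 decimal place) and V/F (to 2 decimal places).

Adiabatic flash: solve Rachford–Rice at each trial T, then check hF = ψ·hV(T) + (1−ψ)·hL(T).
  T = 330.1 K: K = (2.789, 0.336), RR gives ψ = 0.118, H_out = 2.840 kJ/mol
  T = 370.4 K: K = (4.281, 0.495), RR gives ψ = 0.445, H_out = 17.124 kJ/mol
  T = 350.2 K: K = (3.496, 0.412), RR gives ψ = 0.289, H_out = 10.353 kJ/mol
  T = 340.1 K: K = (3.131, 0.373), RR gives ψ = 0.208, H_out = 6.745 kJ/mol
  T = 345.1 K: K = (3.310, 0.392), RR gives ψ = 0.249, H_out = 8.563 kJ/mol
  T = 342.6 K: K = (3.220, 0.383), RR gives ψ = 0.229, H_out = 7.663 kJ/mol
  T = 341.4 K: K = (3.177, 0.378), RR gives ψ = 0.219, H_out = 7.224 kJ/mol
Linear interpolation between T = 341.4 (H_out = 7.224) and T = 342.6 (H_out = 7.663) on hF = 7.617 gives T ≈ 342.5 K, at which ψ = 0.23.

T = 342.5 K, V/F = 0.23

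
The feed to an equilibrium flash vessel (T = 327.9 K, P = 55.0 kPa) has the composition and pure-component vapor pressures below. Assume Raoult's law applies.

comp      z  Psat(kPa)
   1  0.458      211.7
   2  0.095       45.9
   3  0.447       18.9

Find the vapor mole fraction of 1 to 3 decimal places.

Raoult's law: Kᵢ = Pᵢˢᵃᵗ/P = Pᵢˢᵃᵗ/55.0.
  K_1 = 211.7/55.0 = 3.84909, K_2 = 45.9/55.0 = 0.83455, K_3 = 18.9/55.0 = 0.34364
Newton–Raphson from ψ = 0.36:
  ψ = 0.360: g = 0.2433, g' = -1.239 → ψ = 0.556
  ψ = 0.556: g = 0.0253, g' = -1.037 → ψ = 0.581
Converged at ψ = 0.581.
Compositions from xᵢ = zᵢ/(1+ψ(Kᵢ−1)), yᵢ = Kᵢxᵢ:
  1: x = 0.173, y = 0.664
  2: x = 0.105, y = 0.088
  3: x = 0.722, y = 0.248

y_1 = 0.664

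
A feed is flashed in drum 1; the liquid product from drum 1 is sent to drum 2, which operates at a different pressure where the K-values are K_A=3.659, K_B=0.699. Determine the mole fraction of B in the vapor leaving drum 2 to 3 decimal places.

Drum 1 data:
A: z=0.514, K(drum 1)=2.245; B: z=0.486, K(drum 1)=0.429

Drum 1:
Let ψ₁ = V/F and solve Σ zᵢ(Kᵢ−1)/(1+ψ₁(Kᵢ−1)) = 0.
Feasibility: ΣzᵢKᵢ = 1.362, Σzᵢ/Kᵢ = 1.362 — both > 1, two phases present.
Binary case is linear: z₁(K₁−1)(1+ψ₁(K₂−1)) + z₂(K₂−1)(1+ψ₁(K₁−1)) = 0
⇒ ψ₁ = [z₁(K₁−1)+z₂(K₂−1)] / [−(K₁−1)(K₂−1)] = 0.3624/0.7109 = 0.510
Drum-1 compositions:
  A: x = 0.314, y = 0.706
  B: x = 0.686, y = 0.294
Drum-2 feed = drum-1 liquid: z₂ = (0.3144, 0.6856).
Drum 2:
Rachford–Rice: g(ψ₂) = Σ zᵢ(Kᵢ−1)/(1+ψ₂(Kᵢ−1)) = 0.
g(0) = ΣzᵢKᵢ − 1 = 0.630 and g(1) = 1 − Σzᵢ/Kᵢ = -0.067, so a root lies in (0, 1).
Newton iteration, ψ₂⁰ = 0.51:
  ψ₂ = 0.510: g = 0.1111, g' = -0.487 → ψ₂ = 0.738
  ψ₂ = 0.738: g = 0.0169, g' = -0.356 → ψ₂ = 0.786
  ψ₂ = 0.786: g = 0.0004, g' = -0.340 → ψ₂ = 0.787
Converged at ψ₂ = 0.787.
  A: x = 0.102, y = 0.372
  B: x = 0.898, y = 0.628

y_B (drum 2) = 0.628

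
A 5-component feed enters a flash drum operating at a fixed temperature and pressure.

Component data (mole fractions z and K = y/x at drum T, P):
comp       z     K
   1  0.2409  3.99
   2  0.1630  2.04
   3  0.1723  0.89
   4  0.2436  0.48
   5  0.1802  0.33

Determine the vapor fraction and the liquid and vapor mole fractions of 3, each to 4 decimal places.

ψ = 0.5380, x_3 = 0.1831, y_3 = 0.1630

Material balance + equilibrium reduce to Σ zᵢ(Kᵢ−1)/(1+ψ(Kᵢ−1)) = 0.
Check two-phase: ΣzᵢKᵢ = 1.6235 > 1 and Σzᵢ/Kᵢ = 1.3874 > 1, so g(0) = 0.6235 > 0 and g(1) = -0.3874 < 0.
Newton–Raphson from ψ = 0.5:
  ψ = 0.5000: g = 0.02743, g' = -0.7278 → ψ = 0.5377
  ψ = 0.5377: g = 0.00024, g' = -0.7162 → ψ = 0.5380
Converged at ψ = 0.5380.
Compositions from xᵢ = zᵢ/(1+ψ(Kᵢ−1)), yᵢ = Kᵢxᵢ:
  1: x = 0.0923, y = 0.3685
  2: x = 0.1045, y = 0.2132
  3: x = 0.1831, y = 0.1630
  4: x = 0.3382, y = 0.1623
  5: x = 0.2818, y = 0.0930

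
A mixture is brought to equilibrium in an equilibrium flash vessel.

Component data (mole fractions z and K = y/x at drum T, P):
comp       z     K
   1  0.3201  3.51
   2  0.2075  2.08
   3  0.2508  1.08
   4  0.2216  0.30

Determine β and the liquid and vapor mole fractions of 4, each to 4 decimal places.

β = 0.8596, x_4 = 0.5564, y_4 = 0.1669

Newton iteration, β⁰ = 0.5:
  β = 0.5000: g = 0.28246, g' = -0.7571 → β = 0.8731
  β = 0.8731: g = -0.01307, g' = -0.9816 → β = 0.8598
  β = 0.8598: g = -0.00019, g' = -0.9536 → β = 0.8596
Converged at β = 0.8596.
Compositions from xᵢ = zᵢ/(1+β(Kᵢ−1)), yᵢ = Kᵢxᵢ:
  1: x = 0.1014, y = 0.3558
  2: x = 0.1076, y = 0.2238
  3: x = 0.2347, y = 0.2534
  4: x = 0.5564, y = 0.1669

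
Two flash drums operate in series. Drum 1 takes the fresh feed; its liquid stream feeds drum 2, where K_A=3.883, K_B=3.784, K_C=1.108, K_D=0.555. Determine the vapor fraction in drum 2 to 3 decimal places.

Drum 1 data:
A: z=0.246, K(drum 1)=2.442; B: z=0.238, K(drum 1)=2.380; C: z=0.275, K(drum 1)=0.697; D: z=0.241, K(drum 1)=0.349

Drum 1:
Iterate (Newton) starting at ψ₁ = 0.5:
  ψ₁ = 0.500: g = 0.0697, g' = -0.591 → ψ₁ = 0.618
Converged at ψ₁ = 0.618.
Drum-1 compositions:
  A: x = 0.130, y = 0.318
  B: x = 0.128, y = 0.306
  C: x = 0.338, y = 0.236
  D: x = 0.403, y = 0.141
Drum-2 feed = drum-1 liquid: z₂ = (0.1301, 0.1285, 0.3383, 0.4031).
Drum 2:
Newton–Raphson from ψ₂ = 0.33:
  ψ₂ = 0.330: g = 0.2037, g' = -0.668 → ψ₂ = 0.635
  ψ₂ = 0.635: g = 0.0459, g' = -0.423 → ψ₂ = 0.743
  ψ₂ = 0.743: g = 0.0016, g' = -0.397 → ψ₂ = 0.748
Converged at ψ₂ = 0.748.
  A: x = 0.041, y = 0.160
  B: x = 0.042, y = 0.158
  C: x = 0.313, y = 0.347
  D: x = 0.604, y = 0.335

V/F (drum 2) = 0.748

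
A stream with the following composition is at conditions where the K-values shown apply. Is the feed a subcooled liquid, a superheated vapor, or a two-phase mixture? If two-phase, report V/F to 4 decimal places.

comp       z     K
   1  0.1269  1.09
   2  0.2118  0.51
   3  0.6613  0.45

ΣzᵢKᵢ = 0.5439; Σzᵢ/Kᵢ = 2.0013.
Since ΣzᵢKᵢ < 1 the mixture is below its bubble point — single liquid phase.

subcooled liquid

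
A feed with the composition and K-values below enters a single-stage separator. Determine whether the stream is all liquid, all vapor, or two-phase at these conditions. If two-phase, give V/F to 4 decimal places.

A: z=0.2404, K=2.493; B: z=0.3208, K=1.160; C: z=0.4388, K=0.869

all vapor

ΣzᵢKᵢ = 1.3528; Σzᵢ/Kᵢ = 0.8779.
Since Σzᵢ/Kᵢ < 1 the mixture is above its dew point — single vapor phase.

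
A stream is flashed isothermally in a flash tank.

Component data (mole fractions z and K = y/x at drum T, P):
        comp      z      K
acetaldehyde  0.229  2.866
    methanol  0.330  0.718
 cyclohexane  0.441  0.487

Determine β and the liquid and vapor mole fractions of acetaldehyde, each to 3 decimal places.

Rachford–Rice: g(β) = Σ zᵢ(Kᵢ−1)/(1+β(Kᵢ−1)) = 0.
Feasibility: ΣzᵢKᵢ = 1.108, Σzᵢ/Kᵢ = 1.445 — both > 1, two phases present.
Newton iteration, β⁰ = 0.55:
  β = 0.550: g = -0.2144, g' = -0.456 → β = 0.080
  β = 0.080: g = 0.0407, g' = -0.757 → β = 0.134
  β = 0.134: g = 0.0024, g' = -0.673 → β = 0.137
Converged at β = 0.137.
Compositions from xᵢ = zᵢ/(1+β(Kᵢ−1)), yᵢ = Kᵢxᵢ:
  acetaldehyde: x = 0.182, y = 0.522
  methanol: x = 0.343, y = 0.246
  cyclohexane: x = 0.474, y = 0.231

β = 0.137, x_acetaldehyde = 0.182, y_acetaldehyde = 0.522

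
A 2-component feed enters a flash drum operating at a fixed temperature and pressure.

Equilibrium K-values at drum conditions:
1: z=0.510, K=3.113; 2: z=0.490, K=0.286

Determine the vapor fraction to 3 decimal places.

Material balance + equilibrium reduce to Σ zᵢ(Kᵢ−1)/(1+ψ(Kᵢ−1)) = 0.
g(0) = ΣzᵢKᵢ − 1 = 0.728 and g(1) = 1 − Σzᵢ/Kᵢ = -0.877, so a root lies in (0, 1).
Binary case is linear: z₁(K₁−1)(1+ψ(K₂−1)) + z₂(K₂−1)(1+ψ(K₁−1)) = 0
⇒ ψ = [z₁(K₁−1)+z₂(K₂−1)] / [−(K₁−1)(K₂−1)] = 0.7278/1.5087 = 0.482

ψ = 0.482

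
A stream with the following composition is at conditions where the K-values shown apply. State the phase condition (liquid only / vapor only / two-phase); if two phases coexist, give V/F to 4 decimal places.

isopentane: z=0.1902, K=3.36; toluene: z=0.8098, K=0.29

liquid only

ΣzᵢKᵢ = 0.8739; Σzᵢ/Kᵢ = 2.8490.
Since ΣzᵢKᵢ < 1 the mixture is below its bubble point — single liquid phase.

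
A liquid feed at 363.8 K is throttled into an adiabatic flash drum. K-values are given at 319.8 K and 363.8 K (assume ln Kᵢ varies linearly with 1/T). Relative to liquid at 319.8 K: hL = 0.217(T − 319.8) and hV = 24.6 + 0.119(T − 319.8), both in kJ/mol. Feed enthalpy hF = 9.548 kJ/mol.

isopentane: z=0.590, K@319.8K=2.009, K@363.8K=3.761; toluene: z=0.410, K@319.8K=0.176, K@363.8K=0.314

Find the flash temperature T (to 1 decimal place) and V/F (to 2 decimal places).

T = 323.4 K, V/F = 0.36

Adiabatic flash: solve Rachford–Rice at each trial T, then check hF = ψ·hV(T) + (1−ψ)·hL(T).
  T = 319.8 K: K = (2.009, 0.176), RR gives ψ = 0.310, H_out = 7.618 kJ/mol
  T = 363.8 K: K = (3.761, 0.314), RR gives ψ = 0.712, H_out = 23.984 kJ/mol
  T = 341.8 K: K = (2.805, 0.240), RR gives ψ = 0.549, H_out = 17.088 kJ/mol
  T = 330.8 K: K = (2.387, 0.206), RR gives ψ = 0.448, H_out = 12.920 kJ/mol
  T = 325.3 K: K = (2.193, 0.191), RR gives ψ = 0.385, H_out = 10.469 kJ/mol
  T = 322.6 K: K = (2.101, 0.183), RR gives ψ = 0.350, H_out = 9.130 kJ/mol
  T = 324.0 K: K = (2.149, 0.187), RR gives ψ = 0.369, H_out = 9.837 kJ/mol
Linear interpolation between T = 322.6 (H_out = 9.130) and T = 324.0 (H_out = 9.837) on hF = 9.548 gives T ≈ 323.4 K, at which ψ = 0.36.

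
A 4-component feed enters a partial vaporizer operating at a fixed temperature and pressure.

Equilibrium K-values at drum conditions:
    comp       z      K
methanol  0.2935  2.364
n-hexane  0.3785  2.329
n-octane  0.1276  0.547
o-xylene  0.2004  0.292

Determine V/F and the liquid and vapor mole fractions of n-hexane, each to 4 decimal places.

V/F = 0.8194, x_n-hexane = 0.1812, y_n-hexane = 0.4220

Material balance + equilibrium reduce to Σ zᵢ(Kᵢ−1)/(1+V/F(Kᵢ−1)) = 0.
Check two-phase: ΣzᵢKᵢ = 1.7037 > 1 and Σzᵢ/Kᵢ = 1.2062 > 1, so g(0) = 0.7037 > 0 and g(1) = -0.2062 < 0.
Newton–Raphson from V/F = 0.5:
  V/F = 0.5000: g = 0.24586, g' = -0.7188 → V/F = 0.8420
  V/F = 0.8420: g = -0.02108, g' = -0.9516 → V/F = 0.8199
  V/F = 0.8199: g = -0.00045, g' = -0.9118 → V/F = 0.8194
Converged at V/F = 0.8194.
Compositions from xᵢ = zᵢ/(1+V/F(Kᵢ−1)), yᵢ = Kᵢxᵢ:
  methanol: x = 0.1386, y = 0.3276
  n-hexane: x = 0.1812, y = 0.4220
  n-octane: x = 0.2029, y = 0.1110
  o-xylene: x = 0.4773, y = 0.1394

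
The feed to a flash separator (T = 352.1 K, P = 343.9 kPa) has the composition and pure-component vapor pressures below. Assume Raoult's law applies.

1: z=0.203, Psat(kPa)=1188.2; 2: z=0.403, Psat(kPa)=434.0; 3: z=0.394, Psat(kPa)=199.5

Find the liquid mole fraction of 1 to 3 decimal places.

Raoult's law: Kᵢ = Pᵢˢᵃᵗ/P = Pᵢˢᵃᵗ/343.9.
  K_1 = 1188.2/343.9 = 3.45507, K_2 = 434.0/343.9 = 1.26199, K_3 = 199.5/343.9 = 0.58011
Material balance + equilibrium reduce to Σ zᵢ(Kᵢ−1)/(1+β(Kᵢ−1)) = 0.
g(0) = ΣzᵢKᵢ − 1 = 0.439 and g(1) = 1 − Σzᵢ/Kᵢ = -0.057, so a root lies in (0, 1).
Iterate (Newton) starting at β = 0.5:
  β = 0.500: g = 0.1077, g' = -0.380 → β = 0.784
  β = 0.784: g = 0.0114, g' = -0.316 → β = 0.820
Converged at β = 0.820.
Compositions from xᵢ = zᵢ/(1+β(Kᵢ−1)), yᵢ = Kᵢxᵢ:
  1: x = 0.067, y = 0.233
  2: x = 0.332, y = 0.419
  3: x = 0.601, y = 0.349

x_1 = 0.067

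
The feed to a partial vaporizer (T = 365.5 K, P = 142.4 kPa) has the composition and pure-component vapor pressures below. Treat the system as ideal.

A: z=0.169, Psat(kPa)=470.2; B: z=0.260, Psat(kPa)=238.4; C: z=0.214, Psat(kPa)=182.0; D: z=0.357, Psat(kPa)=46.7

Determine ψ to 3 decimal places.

ψ = 0.504

Raoult's law: Kᵢ = Pᵢˢᵃᵗ/P = Pᵢˢᵃᵗ/142.4.
  K_A = 470.2/142.4 = 3.30197, K_B = 238.4/142.4 = 1.67416, K_C = 182.0/142.4 = 1.27809, K_D = 46.7/142.4 = 0.32795
Material balance + equilibrium reduce to Σ zᵢ(Kᵢ−1)/(1+ψ(Kᵢ−1)) = 0.
Feasibility: ΣzᵢKᵢ = 1.384, Σzᵢ/Kᵢ = 1.463 — both > 1, two phases present.
Newton–Raphson from ψ = 0.5:
  ψ = 0.500: g = 0.0029, g' = -0.638 → ψ = 0.504
Converged at ψ = 0.504.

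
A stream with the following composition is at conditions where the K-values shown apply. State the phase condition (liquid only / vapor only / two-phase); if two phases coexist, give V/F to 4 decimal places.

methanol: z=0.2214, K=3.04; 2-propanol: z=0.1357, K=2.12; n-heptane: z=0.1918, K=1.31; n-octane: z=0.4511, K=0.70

vapor only

ΣzᵢKᵢ = 1.5278; Σzᵢ/Kᵢ = 0.9277.
Since Σzᵢ/Kᵢ < 1 the mixture is above its dew point — single vapor phase.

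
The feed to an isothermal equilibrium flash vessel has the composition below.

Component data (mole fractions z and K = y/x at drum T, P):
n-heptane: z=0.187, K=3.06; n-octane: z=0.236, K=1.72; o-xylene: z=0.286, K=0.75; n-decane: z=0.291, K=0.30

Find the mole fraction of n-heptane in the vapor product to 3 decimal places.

y_n-heptane = 0.325

Newton–Raphson from ψ = 0.5:
  ψ = 0.500: g = -0.0804, g' = -0.620 → ψ = 0.370
  ψ = 0.370: g = -0.0011, g' = -0.613 → ψ = 0.369
Converged at ψ = 0.369.
Compositions from xᵢ = zᵢ/(1+ψ(Kᵢ−1)), yᵢ = Kᵢxᵢ:
  n-heptane: x = 0.106, y = 0.325
  n-octane: x = 0.187, y = 0.321
  o-xylene: x = 0.315, y = 0.236
  n-decane: x = 0.392, y = 0.118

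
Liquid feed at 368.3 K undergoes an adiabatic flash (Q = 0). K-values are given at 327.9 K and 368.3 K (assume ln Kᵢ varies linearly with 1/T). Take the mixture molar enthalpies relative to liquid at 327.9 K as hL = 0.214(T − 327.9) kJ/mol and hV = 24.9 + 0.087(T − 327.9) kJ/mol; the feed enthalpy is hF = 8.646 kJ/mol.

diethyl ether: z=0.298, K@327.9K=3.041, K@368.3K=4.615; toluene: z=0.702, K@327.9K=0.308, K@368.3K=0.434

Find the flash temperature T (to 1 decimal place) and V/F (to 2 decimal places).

T = 346.2 K, V/F = 0.21

Adiabatic flash: solve Rachford–Rice at each trial T, then check hF = ψ·hV(T) + (1−ψ)·hL(T).
  T = 327.9 K: K = (3.041, 0.308), RR gives ψ = 0.087, H_out = 2.159 kJ/mol
  T = 368.3 K: K = (4.615, 0.434), RR gives ψ = 0.332, H_out = 15.215 kJ/mol
  T = 348.1 K: K = (3.792, 0.369), RR gives ψ = 0.221, H_out = 9.259 kJ/mol
  T = 338.0 K: K = (3.407, 0.338), RR gives ψ = 0.159, H_out = 5.907 kJ/mol
  T = 343.1 K: K = (3.599, 0.354), RR gives ψ = 0.191, H_out = 7.640 kJ/mol
  T = 345.6 K: K = (3.695, 0.361), RR gives ψ = 0.206, H_out = 8.459 kJ/mol
  T = 346.9 K: K = (3.745, 0.366), RR gives ψ = 0.214, H_out = 8.877 kJ/mol
Linear interpolation between T = 345.6 (H_out = 8.459) and T = 346.9 (H_out = 8.877) on hF = 8.646 gives T ≈ 346.2 K, at which ψ = 0.21.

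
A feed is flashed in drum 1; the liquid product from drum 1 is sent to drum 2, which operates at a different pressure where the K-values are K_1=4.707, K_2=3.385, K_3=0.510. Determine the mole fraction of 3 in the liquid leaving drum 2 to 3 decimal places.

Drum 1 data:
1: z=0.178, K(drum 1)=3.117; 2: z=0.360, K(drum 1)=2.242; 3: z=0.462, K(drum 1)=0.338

Drum 1:
Material balance + equilibrium reduce to Σ zᵢ(Kᵢ−1)/(1+ψ₁(Kᵢ−1)) = 0.
Feasibility: ΣzᵢKᵢ = 1.518, Σzᵢ/Kᵢ = 1.585 — both > 1, two phases present.
Newton–Raphson from ψ₁ = 0.56:
  ψ₁ = 0.560: g = -0.0499, g' = -0.871 → ψ₁ = 0.503
  ψ₁ = 0.503: g = -0.0006, g' = -0.853 → ψ₁ = 0.502
Converged at ψ₁ = 0.502.
Drum-1 compositions:
  1: x = 0.086, y = 0.269
  2: x = 0.222, y = 0.497
  3: x = 0.692, y = 0.234
Drum-2 feed = drum-1 liquid: z₂ = (0.0863, 0.2217, 0.6920).
Drum 2:
Newton–Raphson from ψ₂ = 0.48:
  ψ₂ = 0.480: g = -0.0817, g' = -0.712 → ψ₂ = 0.365
  ψ₂ = 0.365: g = 0.0056, g' = -0.821 → ψ₂ = 0.372
Converged at ψ₂ = 0.372.
  1: x = 0.036, y = 0.171
  2: x = 0.117, y = 0.398
  3: x = 0.846, y = 0.432

x_3 (drum 2) = 0.846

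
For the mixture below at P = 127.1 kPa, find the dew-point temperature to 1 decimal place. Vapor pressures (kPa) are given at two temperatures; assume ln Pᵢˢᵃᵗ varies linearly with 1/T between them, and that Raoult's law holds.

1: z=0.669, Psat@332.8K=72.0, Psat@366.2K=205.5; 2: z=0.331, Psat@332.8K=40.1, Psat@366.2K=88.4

Dew-point temperature: Σzᵢ·P/Pᵢˢᵃᵗ(T) = 1. Interpolate ln Pᵢˢᵃᵗ = aᵢ + bᵢ/T.
  T = 332.8 K: ΣzᵢP/Pᵢˢᵃᵗ = 2.2301
  T = 366.2 K: ΣzᵢP/Pᵢˢᵃᵗ = 0.8897
  T = 349.5 K: ΣzᵢP/Pᵢˢᵃᵗ = 1.3751
  T = 357.9 K: ΣzᵢP/Pᵢˢᵃᵗ = 1.0985
  T = 362.0 K: ΣzᵢP/Pᵢˢᵃᵗ = 0.9886
  T = 359.9 K: ΣzᵢP/Pᵢˢᵃᵗ = 1.0431
  T = 360.9 K: ΣzᵢP/Pᵢˢᵃᵗ = 1.0167
  T = 361.4 K: ΣzᵢP/Pᵢˢᵃᵗ = 1.0038
  T = 361.7 K: ΣzᵢP/Pᵢˢᵃᵗ = 0.9961
Interpolating between 361.4 K and 361.7 K gives T ≈ 361.5 K.

T = 361.5 K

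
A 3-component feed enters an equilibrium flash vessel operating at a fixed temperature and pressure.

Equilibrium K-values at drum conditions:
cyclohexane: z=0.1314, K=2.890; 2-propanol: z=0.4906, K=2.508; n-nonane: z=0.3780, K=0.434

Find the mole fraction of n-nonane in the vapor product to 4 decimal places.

y_n-nonane = 0.3196

Rachford–Rice: g(V/F) = Σ zᵢ(Kᵢ−1)/(1+V/F(Kᵢ−1)) = 0.
Check two-phase: ΣzᵢKᵢ = 1.7742 > 1 and Σzᵢ/Kᵢ = 1.1120 > 1, so g(0) = 0.7742 > 0 and g(1) = -0.1120 < 0.
Newton iteration, V/F⁰ = 0.47:
  V/F = 0.4700: g = 0.27299, g' = -0.7385 → V/F = 0.8396
  V/F = 0.8396: g = 0.01476, g' = -0.7271 → V/F = 0.8599
  V/F = 0.8599: g = -0.00012, g' = -0.7392 → V/F = 0.8598
Converged at V/F = 0.8598.
Compositions from xᵢ = zᵢ/(1+V/F(Kᵢ−1)), yᵢ = Kᵢxᵢ:
  cyclohexane: x = 0.0501, y = 0.1447
  2-propanol: x = 0.2136, y = 0.5358
  n-nonane: x = 0.7363, y = 0.3196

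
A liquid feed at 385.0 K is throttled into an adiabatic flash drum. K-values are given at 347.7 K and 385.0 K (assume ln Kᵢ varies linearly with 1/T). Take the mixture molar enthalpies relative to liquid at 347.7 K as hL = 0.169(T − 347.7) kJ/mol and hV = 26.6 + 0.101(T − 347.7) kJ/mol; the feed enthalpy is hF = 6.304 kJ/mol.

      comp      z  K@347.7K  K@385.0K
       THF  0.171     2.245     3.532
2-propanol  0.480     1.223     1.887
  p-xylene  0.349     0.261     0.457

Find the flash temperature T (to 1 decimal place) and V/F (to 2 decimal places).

T = 350.8 K, V/F = 0.22

Adiabatic flash: solve Rachford–Rice at each trial T, then check hF = ψ·hV(T) + (1−ψ)·hL(T).
  T = 347.7 K: K = (2.245, 1.223, 0.261), RR gives ψ = 0.134, H_out = 3.572 kJ/mol
  T = 385.0 K: K = (3.532, 1.887, 0.457), RR gives ψ = 0.897, H_out = 27.889 kJ/mol
  T = 366.4 K: K = (2.850, 1.537, 0.351), RR gives ψ = 0.555, H_out = 17.230 kJ/mol
  T = 357.0 K: K = (2.536, 1.374, 0.303), RR gives ψ = 0.366, H_out = 11.068 kJ/mol
  T = 352.4 K: K = (2.390, 1.298, 0.282), RR gives ψ = 0.258, H_out = 7.587 kJ/mol
  T = 350.0 K: K = (2.315, 1.260, 0.271), RR gives ψ = 0.197, H_out = 5.602 kJ/mol
Linear interpolation between T = 350.0 (H_out = 5.602) and T = 352.4 (H_out = 7.587) on hF = 6.304 gives T ≈ 350.8 K, at which ψ = 0.22.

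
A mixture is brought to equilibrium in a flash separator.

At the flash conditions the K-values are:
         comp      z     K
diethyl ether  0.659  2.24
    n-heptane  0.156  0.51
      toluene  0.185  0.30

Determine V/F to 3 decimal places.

V/F = 0.788

Material balance + equilibrium reduce to Σ zᵢ(Kᵢ−1)/(1+V/F(Kᵢ−1)) = 0.
Feasibility: ΣzᵢKᵢ = 1.611, Σzᵢ/Kᵢ = 1.217 — both > 1, two phases present.
Iterate (Newton) starting at V/F = 0.66:
  V/F = 0.660: g = 0.0957, g' = -0.701 → V/F = 0.796
  V/F = 0.796: g = -0.0069, g' = -0.820 → V/F = 0.788
Converged at V/F = 0.788.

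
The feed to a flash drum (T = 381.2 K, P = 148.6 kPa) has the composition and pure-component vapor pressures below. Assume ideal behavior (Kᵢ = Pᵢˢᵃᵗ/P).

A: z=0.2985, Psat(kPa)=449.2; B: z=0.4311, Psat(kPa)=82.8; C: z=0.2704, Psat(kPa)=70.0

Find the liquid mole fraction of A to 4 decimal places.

Raoult's law: Kᵢ = Pᵢˢᵃᵗ/P = Pᵢˢᵃᵗ/148.6.
  K_A = 449.2/148.6 = 3.022880, K_B = 82.8/148.6 = 0.557201, K_C = 70.0/148.6 = 0.471063
Newton iteration, V/F⁰ = 0.42:
  V/F = 0.4200: g = -0.09191, g' = -0.6096 → V/F = 0.2692
  V/F = 0.2692: g = 0.00742, g' = -0.7238 → V/F = 0.2795
  V/F = 0.2795: g = 0.00006, g' = -0.7127 → V/F = 0.2796
Converged at V/F = 0.2796.
Compositions from xᵢ = zᵢ/(1+V/F(Kᵢ−1)), yᵢ = Kᵢxᵢ:
  A: x = 0.1907, y = 0.5764
  B: x = 0.4920, y = 0.2741
  C: x = 0.3173, y = 0.1495

x_A = 0.1907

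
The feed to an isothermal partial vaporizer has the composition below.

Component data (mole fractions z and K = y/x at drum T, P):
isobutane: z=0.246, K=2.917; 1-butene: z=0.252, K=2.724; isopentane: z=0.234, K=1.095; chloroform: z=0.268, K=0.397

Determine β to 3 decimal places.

Material balance + equilibrium reduce to Σ zᵢ(Kᵢ−1)/(1+β(Kᵢ−1)) = 0.
Check two-phase: ΣzᵢKᵢ = 1.767 > 1 and Σzᵢ/Kᵢ = 1.066 > 1, so g(0) = 0.767 > 0 and g(1) = -0.066 < 0.
Iterate (Newton) starting at β = 0.5:
  β = 0.500: g = 0.2640, g' = -0.653 → β = 0.904
  β = 0.904: g = 0.0076, g' = -0.708 → β = 0.915
Converged at β = 0.915.

β = 0.915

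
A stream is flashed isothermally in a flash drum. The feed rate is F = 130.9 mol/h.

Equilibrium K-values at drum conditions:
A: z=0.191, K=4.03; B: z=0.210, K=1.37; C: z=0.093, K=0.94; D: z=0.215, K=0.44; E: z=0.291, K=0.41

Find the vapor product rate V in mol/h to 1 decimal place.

Rachford–Rice: g(V/F) = Σ zᵢ(Kᵢ−1)/(1+V/F(Kᵢ−1)) = 0.
Check two-phase: ΣzᵢKᵢ = 1.359 > 1 and Σzᵢ/Kᵢ = 1.498 > 1, so g(0) = 0.359 > 0 and g(1) = -0.498 < 0.
Iterate (Newton) starting at V/F = 0.59:
  V/F = 0.590: g = -0.1776, g' = -0.634 → V/F = 0.310
  V/F = 0.310: g = 0.0067, g' = -0.740 → V/F = 0.319
Converged at V/F = 0.319.
Then V = V/F·F = 0.3190·130.9 = 41.8 mol/h and L = F − V = 89.1 mol/h.

V = 41.8 mol/h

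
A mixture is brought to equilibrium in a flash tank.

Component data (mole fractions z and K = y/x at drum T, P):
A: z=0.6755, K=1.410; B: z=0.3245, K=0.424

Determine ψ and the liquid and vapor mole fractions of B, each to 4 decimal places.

Material balance + equilibrium reduce to Σ zᵢ(Kᵢ−1)/(1+ψ(Kᵢ−1)) = 0.
Feasibility: ΣzᵢKᵢ = 1.0900, Σzᵢ/Kᵢ = 1.2444 — both > 1, two phases present.
Newton–Raphson from ψ = 0.42:
  ψ = 0.4200: g = -0.01029, g' = -0.2700 → ψ = 0.3819
  ψ = 0.3819: g = -0.00016, g' = -0.2618 → ψ = 0.3813
Converged at ψ = 0.3813.
Compositions from xᵢ = zᵢ/(1+ψ(Kᵢ−1)), yᵢ = Kᵢxᵢ:
  A: x = 0.5842, y = 0.8237
  B: x = 0.4158, y = 0.1763

ψ = 0.3813, x_B = 0.4158, y_B = 0.1763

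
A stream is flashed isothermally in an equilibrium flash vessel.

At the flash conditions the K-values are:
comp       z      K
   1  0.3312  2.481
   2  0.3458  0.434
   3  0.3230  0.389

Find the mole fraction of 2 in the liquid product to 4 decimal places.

Rachford–Rice: g(ψ) = Σ zᵢ(Kᵢ−1)/(1+ψ(Kᵢ−1)) = 0.
g(0) = ΣzᵢKᵢ − 1 = 0.0974 and g(1) = 1 − Σzᵢ/Kᵢ = -0.7606, so a root lies in (0, 1).
Iterate (Newton) starting at ψ = 0.5:
  ψ = 0.5000: g = -0.27532, g' = -0.7053 → ψ = 0.1096
  ψ = 0.1096: g = 0.00180, g' = -0.8021 → ψ = 0.1119
Converged at ψ = 0.1119.
Compositions from xᵢ = zᵢ/(1+ψ(Kᵢ−1)), yᵢ = Kᵢxᵢ:
  1: x = 0.2841, y = 0.7049
  2: x = 0.3692, y = 0.1602
  3: x = 0.3467, y = 0.1349

x_2 = 0.3692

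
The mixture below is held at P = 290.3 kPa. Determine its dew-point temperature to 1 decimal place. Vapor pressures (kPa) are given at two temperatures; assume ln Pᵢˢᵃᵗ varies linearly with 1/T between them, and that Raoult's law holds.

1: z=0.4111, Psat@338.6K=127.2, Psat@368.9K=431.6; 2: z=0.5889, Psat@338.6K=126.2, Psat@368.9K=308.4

T = 362.9 K

Dew-point temperature: Σzᵢ·P/Pᵢˢᵃᵗ(T) = 1. Interpolate ln Pᵢˢᵃᵗ = aᵢ + bᵢ/T.
  T = 338.6 K: ΣzᵢP/Pᵢˢᵃᵗ = 2.2929
  T = 368.9 K: ΣzᵢP/Pᵢˢᵃᵗ = 0.8308
  T = 353.8 K: ΣzᵢP/Pᵢˢᵃᵗ = 1.3441
  T = 361.4 K: ΣzᵢP/Pᵢˢᵃᵗ = 1.0491
  T = 365.1 K: ΣzᵢP/Pᵢˢᵃᵗ = 0.9338
  T = 363.2 K: ΣzᵢP/Pᵢˢᵃᵗ = 0.9910
Interpolating between 361.4 K and 363.2 K gives T ≈ 362.9 K.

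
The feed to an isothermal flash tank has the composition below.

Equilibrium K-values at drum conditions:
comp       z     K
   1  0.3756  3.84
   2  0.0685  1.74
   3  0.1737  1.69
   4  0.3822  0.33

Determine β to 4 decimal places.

β = 0.6889

Rachford–Rice: g(β) = Σ zᵢ(Kᵢ−1)/(1+β(Kᵢ−1)) = 0.
g(0) = ΣzᵢKᵢ − 1 = 0.9812 and g(1) = 1 − Σzᵢ/Kᵢ = -0.3981, so a root lies in (0, 1).
Iterate (Newton) starting at β = 0.5:
  β = 0.5000: g = 0.18182, g' = -0.9710 → β = 0.6873
  β = 0.6873: g = 0.00165, g' = -0.9916 → β = 0.6889
Converged at β = 0.6889.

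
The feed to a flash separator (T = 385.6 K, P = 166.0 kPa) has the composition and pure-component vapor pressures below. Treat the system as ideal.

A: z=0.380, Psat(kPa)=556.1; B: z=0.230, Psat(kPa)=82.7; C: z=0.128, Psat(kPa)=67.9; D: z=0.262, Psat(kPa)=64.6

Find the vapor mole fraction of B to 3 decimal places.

Raoult's law: Kᵢ = Pᵢˢᵃᵗ/P = Pᵢˢᵃᵗ/166.0.
  K_A = 556.1/166.0 = 3.35000, K_B = 82.7/166.0 = 0.49819, K_C = 67.9/166.0 = 0.40904, K_D = 64.6/166.0 = 0.38916
Newton iteration, ψ⁰ = 0.5:
  ψ = 0.500: g = -0.0813, g' = -0.840 → ψ = 0.403
  ψ = 0.403: g = 0.0022, g' = -0.893 → ψ = 0.406
Converged at ψ = 0.406.
Compositions from xᵢ = zᵢ/(1+ψ(Kᵢ−1)), yᵢ = Kᵢxᵢ:
  A: x = 0.195, y = 0.652
  B: x = 0.289, y = 0.144
  C: x = 0.168, y = 0.069
  D: x = 0.348, y = 0.136

y_B = 0.144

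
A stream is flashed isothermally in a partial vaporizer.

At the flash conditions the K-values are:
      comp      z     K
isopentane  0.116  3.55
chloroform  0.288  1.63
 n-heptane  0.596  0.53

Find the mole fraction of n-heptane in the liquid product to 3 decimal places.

Let β = V/F and solve Σ zᵢ(Kᵢ−1)/(1+β(Kᵢ−1)) = 0.
Feasibility: ΣzᵢKᵢ = 1.197, Σzᵢ/Kᵢ = 1.334 — both > 1, two phases present.
Newton–Raphson from β = 0.33:
  β = 0.330: g = -0.0207, g' = -0.485 → β = 0.287
  β = 0.287: g = 0.0005, g' = -0.509 → β = 0.288
Converged at β = 0.288.
Compositions from xᵢ = zᵢ/(1+β(Kᵢ−1)), yᵢ = Kᵢxᵢ:
  isopentane: x = 0.067, y = 0.237
  chloroform: x = 0.244, y = 0.397
  n-heptane: x = 0.689, y = 0.365

x_n-heptane = 0.689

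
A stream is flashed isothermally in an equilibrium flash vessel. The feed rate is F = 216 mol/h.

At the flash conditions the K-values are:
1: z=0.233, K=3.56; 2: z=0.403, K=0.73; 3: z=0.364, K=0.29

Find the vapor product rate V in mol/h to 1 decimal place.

Material balance + equilibrium reduce to Σ zᵢ(Kᵢ−1)/(1+β(Kᵢ−1)) = 0.
Feasibility: ΣzᵢKᵢ = 1.229, Σzᵢ/Kᵢ = 1.873 — both > 1, two phases present.
Newton iteration, β⁰ = 0.5:
  β = 0.500: g = -0.2649, g' = -0.774 → β = 0.158
  β = 0.158: g = 0.0201, g' = -1.039 → β = 0.177
  β = 0.177: g = 0.0004, g' = -0.995 → β = 0.178
Converged at β = 0.178.
Then V = β·F = 0.1776·216 = 38.4 mol/h and L = F − V = 177.6 mol/h.

V = 38.4 mol/h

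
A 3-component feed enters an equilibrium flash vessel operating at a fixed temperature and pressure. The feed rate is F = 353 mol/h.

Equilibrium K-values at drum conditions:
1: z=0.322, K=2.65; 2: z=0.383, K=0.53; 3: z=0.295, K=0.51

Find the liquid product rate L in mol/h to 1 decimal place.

Newton–Raphson from V/F = 0.5:
  V/F = 0.500: g = -0.1356, g' = -0.532 → V/F = 0.245
  V/F = 0.245: g = 0.0106, g' = -0.644 → V/F = 0.262
Converged at V/F = 0.262.
Then V = V/F·F = 0.2617·353 = 92.4 mol/h and L = F − V = 260.6 mol/h.

L = 260.6 mol/h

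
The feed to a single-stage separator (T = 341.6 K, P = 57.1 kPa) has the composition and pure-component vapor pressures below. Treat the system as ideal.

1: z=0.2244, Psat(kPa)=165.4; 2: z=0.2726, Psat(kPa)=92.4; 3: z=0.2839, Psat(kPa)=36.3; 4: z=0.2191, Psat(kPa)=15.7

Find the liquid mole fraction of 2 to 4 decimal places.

x_2 = 0.2129

Raoult's law: Kᵢ = Pᵢˢᵃᵗ/P = Pᵢˢᵃᵗ/57.1.
  K_1 = 165.4/57.1 = 2.896673, K_2 = 92.4/57.1 = 1.618214, K_3 = 36.3/57.1 = 0.635727, K_4 = 15.7/57.1 = 0.274956
Material balance + equilibrium reduce to Σ zᵢ(Kᵢ−1)/(1+V/F(Kᵢ−1)) = 0.
Check two-phase: ΣzᵢKᵢ = 1.3319 > 1 and Σzᵢ/Kᵢ = 1.4894 > 1, so g(0) = 0.3319 > 0 and g(1) = -0.4894 < 0.
Newton iteration, V/F⁰ = 0.61:
  V/F = 0.6100: g = -0.09810, g' = -0.6610 → V/F = 0.4616
  V/F = 0.4616: g = -0.00504, g' = -0.6072 → V/F = 0.4533
Converged at V/F = 0.4533.
Compositions from xᵢ = zᵢ/(1+V/F(Kᵢ−1)), yᵢ = Kᵢxᵢ:
  1: x = 0.1207, y = 0.3495
  2: x = 0.2129, y = 0.3446
  3: x = 0.3400, y = 0.2162
  4: x = 0.3264, y = 0.0897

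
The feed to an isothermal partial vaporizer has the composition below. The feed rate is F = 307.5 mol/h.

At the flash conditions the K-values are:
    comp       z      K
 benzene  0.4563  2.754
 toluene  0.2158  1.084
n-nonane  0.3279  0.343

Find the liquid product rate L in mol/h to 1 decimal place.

Material balance + equilibrium reduce to Σ zᵢ(Kᵢ−1)/(1+V/F(Kᵢ−1)) = 0.
g(0) = ΣzᵢKᵢ − 1 = 0.6030 and g(1) = 1 − Σzᵢ/Kᵢ = -0.3207, so a root lies in (0, 1).
Newton iteration, V/F⁰ = 0.5:
  V/F = 0.5000: g = 0.12298, g' = -0.7138 → V/F = 0.6723
  V/F = 0.6723: g = -0.00144, g' = -0.7511 → V/F = 0.6704
Converged at V/F = 0.6704.
Then V = V/F·F = 0.6704·307.5 = 206.1 mol/h and L = F − V = 101.4 mol/h.

L = 101.4 mol/h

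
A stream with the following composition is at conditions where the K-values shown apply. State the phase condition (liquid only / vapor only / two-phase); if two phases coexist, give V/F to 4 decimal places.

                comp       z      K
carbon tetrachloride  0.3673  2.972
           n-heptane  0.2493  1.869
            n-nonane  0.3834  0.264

ΣzᵢKᵢ = 1.6588; Σzᵢ/Kᵢ = 1.7092.
Both exceed 1, so a two-phase solution exists.
Rachford–Rice: g(ψ) = Σ zᵢ(Kᵢ−1)/(1+ψ(Kᵢ−1)) = 0.
Iterate (Newton) starting at ψ = 0.4:
  ψ = 0.4000: g = 0.16576, g' = -0.9672 → ψ = 0.5714
  ψ = 0.5714: g = -0.00164, g' = -1.0184 → ψ = 0.5698
Converged at ψ = 0.5698.

two-phase, V/F = 0.5698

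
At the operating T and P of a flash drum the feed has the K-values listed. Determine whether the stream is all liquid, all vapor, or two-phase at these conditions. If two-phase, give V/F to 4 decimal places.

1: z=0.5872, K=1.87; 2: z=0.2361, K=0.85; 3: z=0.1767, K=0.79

ΣzᵢKᵢ = 1.4383; Σzᵢ/Kᵢ = 0.8154.
Since Σzᵢ/Kᵢ < 1 the mixture is above its dew point — single vapor phase.

all vapor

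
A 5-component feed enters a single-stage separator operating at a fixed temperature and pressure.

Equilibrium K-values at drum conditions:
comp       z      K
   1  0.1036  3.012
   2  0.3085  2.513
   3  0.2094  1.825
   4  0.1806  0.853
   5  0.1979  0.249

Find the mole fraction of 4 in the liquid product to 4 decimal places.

x_4 = 0.2044

Let β = V/F and solve Σ zᵢ(Kᵢ−1)/(1+β(Kᵢ−1)) = 0.
Feasibility: ΣzᵢKᵢ = 1.6728, Σzᵢ/Kᵢ = 1.2784 — both > 1, two phases present.
Iterate (Newton) starting at β = 0.5:
  β = 0.5000: g = 0.22531, g' = -0.6953 → β = 0.8240
  β = 0.8240: g = -0.03114, g' = -1.0232 → β = 0.7936
  β = 0.7936: g = -0.00117, g' = -0.9489 → β = 0.7924
Converged at β = 0.7924.
Compositions from xᵢ = zᵢ/(1+β(Kᵢ−1)), yᵢ = Kᵢxᵢ:
  1: x = 0.0399, y = 0.1203
  2: x = 0.1403, y = 0.3526
  3: x = 0.1266, y = 0.2311
  4: x = 0.2044, y = 0.1744
  5: x = 0.4887, y = 0.1217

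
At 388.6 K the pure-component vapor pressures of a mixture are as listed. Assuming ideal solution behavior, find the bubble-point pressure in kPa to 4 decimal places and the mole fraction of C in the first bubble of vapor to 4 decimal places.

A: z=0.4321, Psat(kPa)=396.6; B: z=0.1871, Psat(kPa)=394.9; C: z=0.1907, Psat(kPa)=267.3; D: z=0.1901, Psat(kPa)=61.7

Pbub = 307.9599 kPa, y_C = 0.1655

At the bubble point ψ → 0, so ΣzᵢKᵢ = 1 with Kᵢ = Pᵢˢᵃᵗ/P ⇒ P = ΣzᵢPᵢˢᵃᵗ.
P = 0.4321·396.6 + 0.1871·394.9 + 0.1907·267.3 + 0.1901·61.7 = 307.9599 kPa
yᵢ = zᵢPᵢˢᵃᵗ/P ⇒ y_C = 0.1907·267.3/307.9599 = 0.1655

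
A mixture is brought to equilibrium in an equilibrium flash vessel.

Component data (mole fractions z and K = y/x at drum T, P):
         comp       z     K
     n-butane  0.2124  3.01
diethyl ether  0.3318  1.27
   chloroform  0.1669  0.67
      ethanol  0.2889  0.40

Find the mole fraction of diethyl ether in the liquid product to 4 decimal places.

Iterate (Newton) starting at ψ = 0.5:
  ψ = 0.5000: g = -0.02173, g' = -0.4706 → ψ = 0.4538
  ψ = 0.4538: g = 0.00009, g' = -0.4754 → ψ = 0.4540
Converged at ψ = 0.4540.
Compositions from xᵢ = zᵢ/(1+ψ(Kᵢ−1)), yᵢ = Kᵢxᵢ:
  n-butane: x = 0.1111, y = 0.3343
  diethyl ether: x = 0.2956, y = 0.3754
  chloroform: x = 0.1963, y = 0.1315
  ethanol: x = 0.3971, y = 0.1588

x_diethyl ether = 0.2956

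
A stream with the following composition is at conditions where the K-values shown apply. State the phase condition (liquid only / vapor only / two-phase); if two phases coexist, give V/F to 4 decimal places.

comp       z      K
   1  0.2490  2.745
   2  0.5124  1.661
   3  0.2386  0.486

vapor only

ΣzᵢKᵢ = 1.6506; Σzᵢ/Kᵢ = 0.8901.
Since Σzᵢ/Kᵢ < 1 the mixture is above its dew point — single vapor phase.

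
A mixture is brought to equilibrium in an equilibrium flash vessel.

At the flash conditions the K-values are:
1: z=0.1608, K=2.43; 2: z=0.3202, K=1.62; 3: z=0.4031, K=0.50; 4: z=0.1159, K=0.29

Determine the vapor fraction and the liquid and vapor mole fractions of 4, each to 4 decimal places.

ψ = 0.2723, x_4 = 0.1437, y_4 = 0.0417

Rachford–Rice: g(ψ) = Σ zᵢ(Kᵢ−1)/(1+ψ(Kᵢ−1)) = 0.
Check two-phase: ΣzᵢKᵢ = 1.1446 > 1 and Σzᵢ/Kᵢ = 1.4697 > 1, so g(0) = 0.1446 > 0 and g(1) = -0.4697 < 0.
Newton iteration, ψ⁰ = 0.5:
  ψ = 0.5000: g = -0.11069, g' = -0.5031 → ψ = 0.2800
  ψ = 0.2800: g = -0.00371, g' = -0.4843 → ψ = 0.2723
Converged at ψ = 0.2723.
Compositions from xᵢ = zᵢ/(1+ψ(Kᵢ−1)), yᵢ = Kᵢxᵢ:
  1: x = 0.1157, y = 0.2812
  2: x = 0.2739, y = 0.4438
  3: x = 0.4666, y = 0.2333
  4: x = 0.1437, y = 0.0417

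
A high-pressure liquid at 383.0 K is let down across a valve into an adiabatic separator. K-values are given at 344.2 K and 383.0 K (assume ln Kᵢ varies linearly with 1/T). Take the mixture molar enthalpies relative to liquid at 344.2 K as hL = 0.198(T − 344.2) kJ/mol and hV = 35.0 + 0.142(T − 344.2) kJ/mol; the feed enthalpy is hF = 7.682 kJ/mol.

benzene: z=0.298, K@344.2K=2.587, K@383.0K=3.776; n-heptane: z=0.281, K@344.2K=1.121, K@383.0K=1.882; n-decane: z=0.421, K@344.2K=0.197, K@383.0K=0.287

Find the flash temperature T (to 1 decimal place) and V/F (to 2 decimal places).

Adiabatic flash: solve Rachford–Rice at each trial T, then check hF = ψ·hV(T) + (1−ψ)·hL(T).
  T = 344.2 K: K = (2.587, 1.121, 0.197), RR gives ψ = 0.187, H_out = 6.551 kJ/mol
  T = 383.0 K: K = (3.776, 1.882, 0.287), RR gives ψ = 0.550, H_out = 25.752 kJ/mol
  T = 363.6 K: K = (3.157, 1.473, 0.240), RR gives ψ = 0.397, H_out = 17.307 kJ/mol
  T = 353.9 K: K = (2.866, 1.290, 0.218), RR gives ψ = 0.301, H_out = 12.308 kJ/mol
  T = 349.0 K: K = (2.723, 1.203, 0.207), RR gives ψ = 0.246, H_out = 9.508 kJ/mol
  T = 346.6 K: K = (2.655, 1.161, 0.202), RR gives ψ = 0.217, H_out = 8.058 kJ/mol
Linear interpolation between T = 344.2 (H_out = 6.551) and T = 346.6 (H_out = 8.058) on hF = 7.682 gives T ≈ 346.0 K, at which ψ = 0.21.

T = 346.0 K, V/F = 0.21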